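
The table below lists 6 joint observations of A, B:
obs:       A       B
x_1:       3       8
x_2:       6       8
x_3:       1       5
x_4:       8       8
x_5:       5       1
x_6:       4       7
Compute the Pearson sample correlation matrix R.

Step 1 — column means:
  mean(A) = (3 + 6 + 1 + 8 + 5 + 4) / 6 = 27/6 = 4.5
  mean(B) = (8 + 8 + 5 + 8 + 1 + 7) / 6 = 37/6 = 6.1667

Step 2 — sample variances and covariances s[i,j] = (1/(n-1)) · Σ_k (x_{k,i} - mean_i) · (x_{k,j} - mean_j), with n-1 = 5:
  s[A,A] = ((-1.5)·(-1.5) + (1.5)·(1.5) + (-3.5)·(-3.5) + (3.5)·(3.5) + (0.5)·(0.5) + (-0.5)·(-0.5)) / 5 = 29.5/5 = 5.9
  s[A,B] = ((-1.5)·(1.8333) + (1.5)·(1.8333) + (-3.5)·(-1.1667) + (3.5)·(1.8333) + (0.5)·(-5.1667) + (-0.5)·(0.8333)) / 5 = 7.5/5 = 1.5
  s[B,B] = ((1.8333)·(1.8333) + (1.8333)·(1.8333) + (-1.1667)·(-1.1667) + (1.8333)·(1.8333) + (-5.1667)·(-5.1667) + (0.8333)·(0.8333)) / 5 = 38.8333/5 = 7.7667
  Sample standard deviations s_i = √(s[i,i]):
  s(A) = √(5.9) = 2.429
  s(B) = √(7.7667) = 2.7869

Step 3 — r_{ij} = s_{ij} / (s_i · s_j):
  r[A,A] = 1 (diagonal).
  r[A,B] = 1.5 / (2.429 · 2.7869) = 1.5 / 6.7693 = 0.2216
  r[B,B] = 1 (diagonal).

R is symmetric with unit diagonal. Assembling:

R = [[1, 0.2216],
 [0.2216, 1]]


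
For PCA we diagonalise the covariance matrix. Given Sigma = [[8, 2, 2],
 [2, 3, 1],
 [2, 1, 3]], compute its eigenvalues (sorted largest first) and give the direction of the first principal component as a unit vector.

Step 1 — characteristic polynomial p(λ) = det(λI - Sigma) = λ³ - tr·λ² + c_1·λ - det, where tr = trace, c_1 = sum of the principal 2×2 minors, det = det(Sigma):
  tr = 8 + 3 + 3 = 14,
  c_1 = (8·3 - (2)²) + (8·3 - (2)²) + (3·3 - (1)²) = 20 + 20 + 8 = 48,
  det = 8·(3·3 - (1)²) - (2)·((2)·3 - (1)·(2)) + (2)·((2)·(1) - 3·(2)) = 8·(8) - (2)·(4) + (2)·(-4) = 48.
  So p(λ) = λ³ - 14λ² + 48λ - 48.
Step 2 — look for an integer root (rational root theorem: any rational root is an integer divisor of 48). Testing λ = 2:
  p(2) = 8 - 56 + 96 - 48 = 0  ✓
  Dividing out (λ - 2): p(λ) = (λ - 2)(λ² - 12λ + 24).
Step 3 — remaining eigenvalues from the quadratic λ² - 12λ + 24 = 0:
  Δ = 12² - 4·24 = 144 - 96 = 48,  λ = (12 ± √48)/2 = (12 ± 6.9282)/2 ≈ 9.4641 or 2.5359.
  Sorted: λ_1 = 9.4641,  λ_2 = 2.5359,  λ_3 = 2  (check: sum = 14 = tr ✓).

Step 4 — unit eigenvector for λ_1 ≈ 9.4641: v spans the null space of (Sigma - λ_1 I), whose rows are
  r_1 = (-1.4641, 2, 2),  r_2 = (2, -6.4641, 1),  r_3 = (2, 1, -6.4641).
  v is orthogonal to every row, so take v ∝ r_1 × r_2 = ((2)·(1) - (2)·(-6.4641), (2)·(2) - (-1.4641)·(1), (-1.4641)·(-6.4641) - (2)·(2)) ≈ (14.9282, 5.4641, 5.4641).
  Let u = (14.9282, 5.4641, 5.4641).
  ||u|| = √((14.9282)² + (5.4641)² + (5.4641)²) = √(282.5641) ≈ 16.8096,  v_1 = u/||u|| ≈ (0.8881, 0.3251, 0.3251) (||v_1|| = 1).

λ_1 = 9.4641,  λ_2 = 2.5359,  λ_3 = 2;  v_1 ≈ (0.8881, 0.3251, 0.3251)


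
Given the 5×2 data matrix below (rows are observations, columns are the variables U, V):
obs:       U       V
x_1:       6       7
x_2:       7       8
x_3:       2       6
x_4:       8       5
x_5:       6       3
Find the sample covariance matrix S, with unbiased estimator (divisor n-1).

Step 1 — column means:
  mean(U) = (6 + 7 + 2 + 8 + 6) / 5 = 29/5 = 5.8
  mean(V) = (7 + 8 + 6 + 5 + 3) / 5 = 29/5 = 5.8

Step 2 — sample covariance S[i,j] = (1/(n-1)) · Σ_k (x_{k,i} - mean_i) · (x_{k,j} - mean_j), with n-1 = 4.
  S[U,U] = ((0.2)·(0.2) + (1.2)·(1.2) + (-3.8)·(-3.8) + (2.2)·(2.2) + (0.2)·(0.2)) / 4 = 20.8/4 = 5.2
  S[U,V] = ((0.2)·(1.2) + (1.2)·(2.2) + (-3.8)·(0.2) + (2.2)·(-0.8) + (0.2)·(-2.8)) / 4 = -0.2/4 = -0.05
  S[V,V] = ((1.2)·(1.2) + (2.2)·(2.2) + (0.2)·(0.2) + (-0.8)·(-0.8) + (-2.8)·(-2.8)) / 4 = 14.8/4 = 3.7

S is symmetric (S[j,i] = S[i,j]). Assembling:

S = [[5.2, -0.05],
 [-0.05, 3.7]]


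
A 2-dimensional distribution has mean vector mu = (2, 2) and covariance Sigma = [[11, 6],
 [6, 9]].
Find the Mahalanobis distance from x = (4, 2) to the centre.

Step 1 — centre the observation: (x - mu) = (2, 0).

Step 2 — invert Sigma. det(Sigma) = 11·9 - (6)² = 63.
  Sigma^{-1} = (1/det) · [[d, -b], [-b, a]] = [[0.1429, -0.0952],
 [-0.0952, 0.1746]].

Step 3 — form the quadratic (x - mu)^T · Sigma^{-1} · (x - mu):
  Sigma^{-1} · (x - mu) = (0.2857, -0.1905).
  (x - mu)^T · [Sigma^{-1} · (x - mu)] = (2)·(0.2857) + (0)·(-0.1905) = 0.5714.

Step 4 — take square root: d = √(0.5714) ≈ 0.7559.

d(x, mu) = √(0.5714) ≈ 0.7559


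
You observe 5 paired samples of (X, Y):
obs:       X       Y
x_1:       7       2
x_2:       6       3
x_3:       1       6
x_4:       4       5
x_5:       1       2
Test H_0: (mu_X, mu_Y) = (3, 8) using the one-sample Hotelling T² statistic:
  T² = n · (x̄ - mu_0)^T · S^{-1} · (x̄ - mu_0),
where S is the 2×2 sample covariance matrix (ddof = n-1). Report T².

Step 1 — sample mean vector:
  mean(X) = (7 + 6 + 1 + 4 + 1) / 5 = 19/5 = 3.8
  mean(Y) = (2 + 3 + 6 + 5 + 2) / 5 = 18/5 = 3.6
  x̄ = (3.8, 3.6),  deviation x̄ - mu_0 = (3.8, 3.6) - (3, 8) = (0.8, -4.4).

Step 2 — sample covariance matrix, S[i,j] = (1/(n-1)) · Σ_k (x_{k,i} - mean_i) · (x_{k,j} - mean_j), divisor n-1 = 4:
  S[X,X] = ((3.2)·(3.2) + (2.2)·(2.2) + (-2.8)·(-2.8) + (0.2)·(0.2) + (-2.8)·(-2.8)) / 4 = 30.8/4 = 7.7
  S[X,Y] = ((3.2)·(-1.6) + (2.2)·(-0.6) + (-2.8)·(2.4) + (0.2)·(1.4) + (-2.8)·(-1.6)) / 4 = -8.4/4 = -2.1
  S[Y,Y] = ((-1.6)·(-1.6) + (-0.6)·(-0.6) + (2.4)·(2.4) + (1.4)·(1.4) + (-1.6)·(-1.6)) / 4 = 13.2/4 = 3.3
  S = [[7.7, -2.1],
 [-2.1, 3.3]].

Step 3 — invert S. det(S) = 7.7·3.3 - (-2.1)² = 21.
  S^{-1} = (1/det) · [[d, -b], [-b, a]] = [[0.1571, 0.1],
 [0.1, 0.3667]].

Step 4 — quadratic form (x̄ - mu_0)^T · S^{-1} · (x̄ - mu_0):
  S^{-1} · (x̄ - mu_0) = (-0.3143, -1.5333),
  (x̄ - mu_0)^T · [...] = (0.8)·(-0.3143) + (-4.4)·(-1.5333) = 6.4952.

Step 5 — scale by n: T² = 5 · 6.4952 = 32.4762.

T² ≈ 32.4762


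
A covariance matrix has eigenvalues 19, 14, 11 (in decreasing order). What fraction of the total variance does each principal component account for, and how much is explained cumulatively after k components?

Step 1 — total variance = trace(Sigma) = Σ λ_i = 19 + 14 + 11 = 44.

Step 2 — fraction explained by component i = λ_i / Σ λ:
  PC1: 19/44 = 0.4318
  PC2: 14/44 = 0.3182
  PC3: 11/44 = 0.25

Step 3 — cumulative fraction after k components = (λ_1 + ... + λ_k) / Σ λ:
  k = 1: 19/44 = 0.4318
  k = 2: (19 + 14)/44 = 33/44 = 0.75
  k = 3: (19 + 14 + 11)/44 = 44/44 = 1

Summary (fraction, with percent):

explained: PC1 0.4318 (43.18%), PC2 0.3182 (31.82%), PC3 0.25 (25%);  cumulative: 0.4318, 0.75, 1


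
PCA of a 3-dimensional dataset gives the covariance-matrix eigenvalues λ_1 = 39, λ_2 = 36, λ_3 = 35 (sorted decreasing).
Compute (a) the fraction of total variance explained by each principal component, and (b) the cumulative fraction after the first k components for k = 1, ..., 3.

Step 1 — total variance = trace(Sigma) = Σ λ_i = 39 + 36 + 35 = 110.

Step 2 — fraction explained by component i = λ_i / Σ λ:
  PC1: 39/110 = 0.3545
  PC2: 36/110 = 0.3273
  PC3: 35/110 = 0.3182

Step 3 — cumulative fraction after k components = (λ_1 + ... + λ_k) / Σ λ:
  k = 1: 39/110 = 0.3545
  k = 2: (39 + 36)/110 = 75/110 = 0.6818
  k = 3: (39 + 36 + 35)/110 = 110/110 = 1

Summary (fraction, with percent):

explained: PC1 0.3545 (35.45%), PC2 0.3273 (32.73%), PC3 0.3182 (31.82%);  cumulative: 0.3545, 0.6818, 1


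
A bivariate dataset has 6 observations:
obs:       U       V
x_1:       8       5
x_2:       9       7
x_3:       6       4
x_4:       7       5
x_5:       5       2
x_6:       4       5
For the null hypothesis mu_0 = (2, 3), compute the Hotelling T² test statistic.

Step 1 — sample mean vector:
  mean(U) = (8 + 9 + 6 + 7 + 5 + 4) / 6 = 39/6 = 6.5
  mean(V) = (5 + 7 + 4 + 5 + 2 + 5) / 6 = 28/6 = 4.6667
  x̄ = (6.5, 4.6667),  deviation x̄ - mu_0 = (6.5, 4.6667) - (2, 3) = (4.5, 1.6667).

Step 2 — sample covariance matrix, S[i,j] = (1/(n-1)) · Σ_k (x_{k,i} - mean_i) · (x_{k,j} - mean_j), divisor n-1 = 5:
  S[U,U] = ((1.5)·(1.5) + (2.5)·(2.5) + (-0.5)·(-0.5) + (0.5)·(0.5) + (-1.5)·(-1.5) + (-2.5)·(-2.5)) / 5 = 17.5/5 = 3.5
  S[U,V] = ((1.5)·(0.3333) + (2.5)·(2.3333) + (-0.5)·(-0.6667) + (0.5)·(0.3333) + (-1.5)·(-2.6667) + (-2.5)·(0.3333)) / 5 = 10/5 = 2
  S[V,V] = ((0.3333)·(0.3333) + (2.3333)·(2.3333) + (-0.6667)·(-0.6667) + (0.3333)·(0.3333) + (-2.6667)·(-2.6667) + (0.3333)·(0.3333)) / 5 = 13.3333/5 = 2.6667
  S = [[3.5, 2],
 [2, 2.6667]].

Step 3 — invert S. det(S) = 3.5·2.6667 - (2)² = 5.3333.
  S^{-1} = (1/det) · [[d, -b], [-b, a]] = [[0.5, -0.375],
 [-0.375, 0.6562]].

Step 4 — quadratic form (x̄ - mu_0)^T · S^{-1} · (x̄ - mu_0):
  S^{-1} · (x̄ - mu_0) = (1.625, -0.5937),
  (x̄ - mu_0)^T · [...] = (4.5)·(1.625) + (1.6667)·(-0.5937) = 6.3229.

Step 5 — scale by n: T² = 6 · 6.3229 = 37.9375.

T² ≈ 37.9375


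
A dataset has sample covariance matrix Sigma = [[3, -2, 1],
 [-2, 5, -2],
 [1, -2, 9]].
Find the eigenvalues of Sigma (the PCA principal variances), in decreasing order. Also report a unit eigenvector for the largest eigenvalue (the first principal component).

Step 1 — characteristic polynomial p(λ) = det(λI - Sigma) = λ³ - tr·λ² + c_1·λ - det, where tr = trace, c_1 = sum of the principal 2×2 minors, det = det(Sigma):
  tr = 3 + 5 + 9 = 17,
  c_1 = (3·5 - (-2)²) + (3·9 - (1)²) + (5·9 - (-2)²) = 11 + 26 + 41 = 78,
  det = 3·(5·9 - (-2)²) - (-2)·((-2)·9 - (-2)·(1)) + (1)·((-2)·(-2) - 5·(1)) = 3·(41) - (-2)·(-16) + (1)·(-1) = 90.
  So p(λ) = λ³ - 17λ² + 78λ - 90.
Step 2 — look for an integer root (rational root theorem: any rational root is an integer divisor of 90). Testing λ = 5:
  p(5) = 125 - 425 + 390 - 90 = 0  ✓
  Dividing out (λ - 5): p(λ) = (λ - 5)(λ² - 12λ + 18).
Step 3 — remaining eigenvalues from the quadratic λ² - 12λ + 18 = 0:
  Δ = 12² - 4·18 = 144 - 72 = 72,  λ = (12 ± √72)/2 = (12 ± 8.4853)/2 ≈ 10.2426 or 1.7574.
  Sorted: λ_1 = 10.2426,  λ_2 = 5,  λ_3 = 1.7574  (check: sum = 17 = tr ✓).

Step 4 — unit eigenvector for λ_1 ≈ 10.2426: v spans the null space of (Sigma - λ_1 I), whose rows are
  r_1 = (-7.2426, -2, 1),  r_2 = (-2, -5.2426, -2),  r_3 = (1, -2, -1.2426).
  v is orthogonal to every row, so take v ∝ r_1 × r_2 = ((-2)·(-2) - (1)·(-5.2426), (1)·(-2) - (-7.2426)·(-2), (-7.2426)·(-5.2426) - (-2)·(-2)) ≈ (9.2426, -16.4853, 33.9706).
  Let u = (9.2426, -16.4853, 33.9706).
  ||u|| = √((9.2426)² + (-16.4853)² + (33.9706)²) = √(1511.19) ≈ 38.874,  v_1 = u/||u|| ≈ (0.2378, -0.4241, 0.8739) (||v_1|| = 1).

λ_1 = 10.2426,  λ_2 = 5,  λ_3 = 1.7574;  v_1 ≈ (0.2378, -0.4241, 0.8739)


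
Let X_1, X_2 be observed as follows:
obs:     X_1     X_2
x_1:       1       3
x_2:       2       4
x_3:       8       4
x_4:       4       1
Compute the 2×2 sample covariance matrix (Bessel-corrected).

Step 1 — column means:
  mean(X_1) = (1 + 2 + 8 + 4) / 4 = 15/4 = 3.75
  mean(X_2) = (3 + 4 + 4 + 1) / 4 = 12/4 = 3

Step 2 — sample covariance S[i,j] = (1/(n-1)) · Σ_k (x_{k,i} - mean_i) · (x_{k,j} - mean_j), with n-1 = 3.
  S[X_1,X_1] = ((-2.75)·(-2.75) + (-1.75)·(-1.75) + (4.25)·(4.25) + (0.25)·(0.25)) / 3 = 28.75/3 = 9.5833
  S[X_1,X_2] = ((-2.75)·(0) + (-1.75)·(1) + (4.25)·(1) + (0.25)·(-2)) / 3 = 2/3 = 0.6667
  S[X_2,X_2] = ((0)·(0) + (1)·(1) + (1)·(1) + (-2)·(-2)) / 3 = 6/3 = 2

S is symmetric (S[j,i] = S[i,j]). Assembling:

S = [[9.5833, 0.6667],
 [0.6667, 2]]


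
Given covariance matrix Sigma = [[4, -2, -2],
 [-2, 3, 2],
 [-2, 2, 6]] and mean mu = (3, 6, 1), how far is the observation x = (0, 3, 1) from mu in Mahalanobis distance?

Step 1 — centre the observation: (x - mu) = (-3, -3, 0).

Step 2 — invert Sigma (cofactor / det for 3×3, or solve directly):
  Sigma^{-1} = [[0.3889, 0.2222, 0.0556],
 [0.2222, 0.5556, -0.1111],
 [0.0556, -0.1111, 0.2222]].

Step 3 — form the quadratic (x - mu)^T · Sigma^{-1} · (x - mu):
  Sigma^{-1} · (x - mu) = (-1.8333, -2.3333, 0.1667).
  (x - mu)^T · [Sigma^{-1} · (x - mu)] = (-3)·(-1.8333) + (-3)·(-2.3333) + (0)·(0.1667) = 12.5.

Step 4 — take square root: d = √(12.5) ≈ 3.5355.

d(x, mu) = √(12.5) ≈ 3.5355


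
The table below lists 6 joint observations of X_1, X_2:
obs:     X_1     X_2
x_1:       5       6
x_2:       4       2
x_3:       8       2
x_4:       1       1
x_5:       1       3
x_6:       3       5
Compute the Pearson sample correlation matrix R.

Step 1 — column means:
  mean(X_1) = (5 + 4 + 8 + 1 + 1 + 3) / 6 = 22/6 = 3.6667
  mean(X_2) = (6 + 2 + 2 + 1 + 3 + 5) / 6 = 19/6 = 3.1667

Step 2 — sample variances and covariances s[i,j] = (1/(n-1)) · Σ_k (x_{k,i} - mean_i) · (x_{k,j} - mean_j), with n-1 = 5:
  s[X_1,X_1] = ((1.3333)·(1.3333) + (0.3333)·(0.3333) + (4.3333)·(4.3333) + (-2.6667)·(-2.6667) + (-2.6667)·(-2.6667) + (-0.6667)·(-0.6667)) / 5 = 35.3333/5 = 7.0667
  s[X_1,X_2] = ((1.3333)·(2.8333) + (0.3333)·(-1.1667) + (4.3333)·(-1.1667) + (-2.6667)·(-2.1667) + (-2.6667)·(-0.1667) + (-0.6667)·(1.8333)) / 5 = 3.3333/5 = 0.6667
  s[X_2,X_2] = ((2.8333)·(2.8333) + (-1.1667)·(-1.1667) + (-1.1667)·(-1.1667) + (-2.1667)·(-2.1667) + (-0.1667)·(-0.1667) + (1.8333)·(1.8333)) / 5 = 18.8333/5 = 3.7667
  Sample standard deviations s_i = √(s[i,i]):
  s(X_1) = √(7.0667) = 2.6583
  s(X_2) = √(3.7667) = 1.9408

Step 3 — r_{ij} = s_{ij} / (s_i · s_j):
  r[X_1,X_1] = 1 (diagonal).
  r[X_1,X_2] = 0.6667 / (2.6583 · 1.9408) = 0.6667 / 5.1592 = 0.1292
  r[X_2,X_2] = 1 (diagonal).

R is symmetric with unit diagonal. Assembling:

R = [[1, 0.1292],
 [0.1292, 1]]


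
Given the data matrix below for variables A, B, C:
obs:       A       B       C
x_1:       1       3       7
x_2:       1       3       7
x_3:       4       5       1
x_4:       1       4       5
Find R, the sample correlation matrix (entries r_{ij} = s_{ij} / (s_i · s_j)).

Step 1 — column means:
  mean(A) = (1 + 1 + 4 + 1) / 4 = 7/4 = 1.75
  mean(B) = (3 + 3 + 5 + 4) / 4 = 15/4 = 3.75
  mean(C) = (7 + 7 + 1 + 5) / 4 = 20/4 = 5

Step 2 — sample variances and covariances s[i,j] = (1/(n-1)) · Σ_k (x_{k,i} - mean_i) · (x_{k,j} - mean_j), with n-1 = 3:
  s[A,A] = ((-0.75)·(-0.75) + (-0.75)·(-0.75) + (2.25)·(2.25) + (-0.75)·(-0.75)) / 3 = 6.75/3 = 2.25
  s[A,B] = ((-0.75)·(-0.75) + (-0.75)·(-0.75) + (2.25)·(1.25) + (-0.75)·(0.25)) / 3 = 3.75/3 = 1.25
  s[A,C] = ((-0.75)·(2) + (-0.75)·(2) + (2.25)·(-4) + (-0.75)·(0)) / 3 = -12/3 = -4
  s[B,B] = ((-0.75)·(-0.75) + (-0.75)·(-0.75) + (1.25)·(1.25) + (0.25)·(0.25)) / 3 = 2.75/3 = 0.9167
  s[B,C] = ((-0.75)·(2) + (-0.75)·(2) + (1.25)·(-4) + (0.25)·(0)) / 3 = -8/3 = -2.6667
  s[C,C] = ((2)·(2) + (2)·(2) + (-4)·(-4) + (0)·(0)) / 3 = 24/3 = 8
  Sample standard deviations s_i = √(s[i,i]):
  s(A) = √(2.25) = 1.5
  s(B) = √(0.9167) = 0.9574
  s(C) = √(8) = 2.8284

Step 3 — r_{ij} = s_{ij} / (s_i · s_j):
  r[A,A] = 1 (diagonal).
  r[A,B] = 1.25 / (1.5 · 0.9574) = 1.25 / 1.4361 = 0.8704
  r[A,C] = -4 / (1.5 · 2.8284) = -4 / 4.2426 = -0.9428
  r[B,B] = 1 (diagonal).
  r[B,C] = -2.6667 / (0.9574 · 2.8284) = -2.6667 / 2.708 = -0.9847
  r[C,C] = 1 (diagonal).

R is symmetric with unit diagonal. Assembling:

R = [[1, 0.8704, -0.9428],
 [0.8704, 1, -0.9847],
 [-0.9428, -0.9847, 1]]


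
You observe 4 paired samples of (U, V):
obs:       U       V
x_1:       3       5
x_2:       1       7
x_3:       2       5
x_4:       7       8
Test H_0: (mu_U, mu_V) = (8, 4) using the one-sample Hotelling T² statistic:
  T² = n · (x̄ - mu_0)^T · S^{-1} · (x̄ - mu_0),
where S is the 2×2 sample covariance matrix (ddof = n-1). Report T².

Step 1 — sample mean vector:
  mean(U) = (3 + 1 + 2 + 7) / 4 = 13/4 = 3.25
  mean(V) = (5 + 7 + 5 + 8) / 4 = 25/4 = 6.25
  x̄ = (3.25, 6.25),  deviation x̄ - mu_0 = (3.25, 6.25) - (8, 4) = (-4.75, 2.25).

Step 2 — sample covariance matrix, S[i,j] = (1/(n-1)) · Σ_k (x_{k,i} - mean_i) · (x_{k,j} - mean_j), divisor n-1 = 3:
  S[U,U] = ((-0.25)·(-0.25) + (-2.25)·(-2.25) + (-1.25)·(-1.25) + (3.75)·(3.75)) / 3 = 20.75/3 = 6.9167
  S[U,V] = ((-0.25)·(-1.25) + (-2.25)·(0.75) + (-1.25)·(-1.25) + (3.75)·(1.75)) / 3 = 6.75/3 = 2.25
  S[V,V] = ((-1.25)·(-1.25) + (0.75)·(0.75) + (-1.25)·(-1.25) + (1.75)·(1.75)) / 3 = 6.75/3 = 2.25
  S = [[6.9167, 2.25],
 [2.25, 2.25]].

Step 3 — invert S. det(S) = 6.9167·2.25 - (2.25)² = 10.5.
  S^{-1} = (1/det) · [[d, -b], [-b, a]] = [[0.2143, -0.2143],
 [-0.2143, 0.6587]].

Step 4 — quadratic form (x̄ - mu_0)^T · S^{-1} · (x̄ - mu_0):
  S^{-1} · (x̄ - mu_0) = (-1.5, 2.5),
  (x̄ - mu_0)^T · [...] = (-4.75)·(-1.5) + (2.25)·(2.5) = 12.75.

Step 5 — scale by n: T² = 4 · 12.75 = 51.

T² ≈ 51


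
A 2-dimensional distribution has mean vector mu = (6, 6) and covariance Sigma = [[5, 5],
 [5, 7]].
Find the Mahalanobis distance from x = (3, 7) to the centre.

Step 1 — centre the observation: (x - mu) = (-3, 1).

Step 2 — invert Sigma. det(Sigma) = 5·7 - (5)² = 10.
  Sigma^{-1} = (1/det) · [[d, -b], [-b, a]] = [[0.7, -0.5],
 [-0.5, 0.5]].

Step 3 — form the quadratic (x - mu)^T · Sigma^{-1} · (x - mu):
  Sigma^{-1} · (x - mu) = (-2.6, 2).
  (x - mu)^T · [Sigma^{-1} · (x - mu)] = (-3)·(-2.6) + (1)·(2) = 9.8.

Step 4 — take square root: d = √(9.8) ≈ 3.1305.

d(x, mu) = √(9.8) ≈ 3.1305


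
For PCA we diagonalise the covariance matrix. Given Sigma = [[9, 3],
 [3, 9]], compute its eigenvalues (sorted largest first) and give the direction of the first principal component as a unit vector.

Step 1 — characteristic polynomial of 2×2 Sigma:
  det(Sigma - λI) = λ² - trace · λ + det = 0.
  trace = 9 + 9 = 18, det = 9·9 - (3)² = 72.
Step 2 — discriminant:
  Δ = trace² - 4·det = 324 - 288 = 36.
Step 3 — eigenvalues:
  λ = (trace ± √Δ)/2 = (18 ± 6)/2,
  λ_1 = 12,  λ_2 = 6.

Step 4 — unit eigenvector for λ_1: solve (Sigma - λ_1 I)v = 0. First row:
  (9 - 12)·v_x + (3)·v_y = 0, i.e. (-3)·v_x + (3)·v_y = 0,
  so v ∝ (b, λ_1 - a) = (3, 3) = u.
  ||u|| = √((3)² + (3)²) = √(18) ≈ 4.2426,
  v_1 = u/||u|| ≈ (0.7071, 0.7071) (||v_1|| = 1).

λ_1 = 12,  λ_2 = 6;  v_1 ≈ (0.7071, 0.7071)


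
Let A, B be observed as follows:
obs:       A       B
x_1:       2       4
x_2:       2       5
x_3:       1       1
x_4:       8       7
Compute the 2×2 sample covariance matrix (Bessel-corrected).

Step 1 — column means:
  mean(A) = (2 + 2 + 1 + 8) / 4 = 13/4 = 3.25
  mean(B) = (4 + 5 + 1 + 7) / 4 = 17/4 = 4.25

Step 2 — sample covariance S[i,j] = (1/(n-1)) · Σ_k (x_{k,i} - mean_i) · (x_{k,j} - mean_j), with n-1 = 3.
  S[A,A] = ((-1.25)·(-1.25) + (-1.25)·(-1.25) + (-2.25)·(-2.25) + (4.75)·(4.75)) / 3 = 30.75/3 = 10.25
  S[A,B] = ((-1.25)·(-0.25) + (-1.25)·(0.75) + (-2.25)·(-3.25) + (4.75)·(2.75)) / 3 = 19.75/3 = 6.5833
  S[B,B] = ((-0.25)·(-0.25) + (0.75)·(0.75) + (-3.25)·(-3.25) + (2.75)·(2.75)) / 3 = 18.75/3 = 6.25

S is symmetric (S[j,i] = S[i,j]). Assembling:

S = [[10.25, 6.5833],
 [6.5833, 6.25]]


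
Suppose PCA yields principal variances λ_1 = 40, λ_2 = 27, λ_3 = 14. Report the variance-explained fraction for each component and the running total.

Step 1 — total variance = trace(Sigma) = Σ λ_i = 40 + 27 + 14 = 81.

Step 2 — fraction explained by component i = λ_i / Σ λ:
  PC1: 40/81 = 0.4938
  PC2: 27/81 = 0.3333
  PC3: 14/81 = 0.1728

Step 3 — cumulative fraction after k components = (λ_1 + ... + λ_k) / Σ λ:
  k = 1: 40/81 = 0.4938
  k = 2: (40 + 27)/81 = 67/81 = 0.8272
  k = 3: (40 + 27 + 14)/81 = 81/81 = 1

Summary (fraction, with percent):

explained: PC1 0.4938 (49.38%), PC2 0.3333 (33.33%), PC3 0.1728 (17.28%);  cumulative: 0.4938, 0.8272, 1


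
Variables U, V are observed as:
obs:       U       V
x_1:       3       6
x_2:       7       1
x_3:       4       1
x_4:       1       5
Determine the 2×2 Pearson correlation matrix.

Step 1 — column means:
  mean(U) = (3 + 7 + 4 + 1) / 4 = 15/4 = 3.75
  mean(V) = (6 + 1 + 1 + 5) / 4 = 13/4 = 3.25

Step 2 — sample variances and covariances s[i,j] = (1/(n-1)) · Σ_k (x_{k,i} - mean_i) · (x_{k,j} - mean_j), with n-1 = 3:
  s[U,U] = ((-0.75)·(-0.75) + (3.25)·(3.25) + (0.25)·(0.25) + (-2.75)·(-2.75)) / 3 = 18.75/3 = 6.25
  s[U,V] = ((-0.75)·(2.75) + (3.25)·(-2.25) + (0.25)·(-2.25) + (-2.75)·(1.75)) / 3 = -14.75/3 = -4.9167
  s[V,V] = ((2.75)·(2.75) + (-2.25)·(-2.25) + (-2.25)·(-2.25) + (1.75)·(1.75)) / 3 = 20.75/3 = 6.9167
  Sample standard deviations s_i = √(s[i,i]):
  s(U) = √(6.25) = 2.5
  s(V) = √(6.9167) = 2.63

Step 3 — r_{ij} = s_{ij} / (s_i · s_j):
  r[U,U] = 1 (diagonal).
  r[U,V] = -4.9167 / (2.5 · 2.63) = -4.9167 / 6.5749 = -0.7478
  r[V,V] = 1 (diagonal).

R is symmetric with unit diagonal. Assembling:

R = [[1, -0.7478],
 [-0.7478, 1]]


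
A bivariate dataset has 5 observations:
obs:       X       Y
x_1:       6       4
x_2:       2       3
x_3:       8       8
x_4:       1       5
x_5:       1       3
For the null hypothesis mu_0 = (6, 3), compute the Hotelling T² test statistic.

Step 1 — sample mean vector:
  mean(X) = (6 + 2 + 8 + 1 + 1) / 5 = 18/5 = 3.6
  mean(Y) = (4 + 3 + 8 + 5 + 3) / 5 = 23/5 = 4.6
  x̄ = (3.6, 4.6),  deviation x̄ - mu_0 = (3.6, 4.6) - (6, 3) = (-2.4, 1.6).

Step 2 — sample covariance matrix, S[i,j] = (1/(n-1)) · Σ_k (x_{k,i} - mean_i) · (x_{k,j} - mean_j), divisor n-1 = 4:
  S[X,X] = ((2.4)·(2.4) + (-1.6)·(-1.6) + (4.4)·(4.4) + (-2.6)·(-2.6) + (-2.6)·(-2.6)) / 4 = 41.2/4 = 10.3
  S[X,Y] = ((2.4)·(-0.6) + (-1.6)·(-1.6) + (4.4)·(3.4) + (-2.6)·(0.4) + (-2.6)·(-1.6)) / 4 = 19.2/4 = 4.8
  S[Y,Y] = ((-0.6)·(-0.6) + (-1.6)·(-1.6) + (3.4)·(3.4) + (0.4)·(0.4) + (-1.6)·(-1.6)) / 4 = 17.2/4 = 4.3
  S = [[10.3, 4.8],
 [4.8, 4.3]].

Step 3 — invert S. det(S) = 10.3·4.3 - (4.8)² = 21.25.
  S^{-1} = (1/det) · [[d, -b], [-b, a]] = [[0.2024, -0.2259],
 [-0.2259, 0.4847]].

Step 4 — quadratic form (x̄ - mu_0)^T · S^{-1} · (x̄ - mu_0):
  S^{-1} · (x̄ - mu_0) = (-0.8471, 1.3176),
  (x̄ - mu_0)^T · [...] = (-2.4)·(-0.8471) + (1.6)·(1.3176) = 4.1412.

Step 5 — scale by n: T² = 5 · 4.1412 = 20.7059.

T² ≈ 20.7059


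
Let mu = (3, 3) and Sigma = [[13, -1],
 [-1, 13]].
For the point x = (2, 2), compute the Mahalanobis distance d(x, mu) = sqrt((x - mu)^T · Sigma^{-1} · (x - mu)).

Step 1 — centre the observation: (x - mu) = (-1, -1).

Step 2 — invert Sigma. det(Sigma) = 13·13 - (-1)² = 168.
  Sigma^{-1} = (1/det) · [[d, -b], [-b, a]] = [[0.0774, 0.006],
 [0.006, 0.0774]].

Step 3 — form the quadratic (x - mu)^T · Sigma^{-1} · (x - mu):
  Sigma^{-1} · (x - mu) = (-0.0833, -0.0833).
  (x - mu)^T · [Sigma^{-1} · (x - mu)] = (-1)·(-0.0833) + (-1)·(-0.0833) = 0.1667.

Step 4 — take square root: d = √(0.1667) ≈ 0.4082.

d(x, mu) = √(0.1667) ≈ 0.4082


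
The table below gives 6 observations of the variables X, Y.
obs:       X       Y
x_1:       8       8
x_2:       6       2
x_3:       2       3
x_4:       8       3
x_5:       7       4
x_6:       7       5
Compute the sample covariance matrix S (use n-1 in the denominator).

Step 1 — column means:
  mean(X) = (8 + 6 + 2 + 8 + 7 + 7) / 6 = 38/6 = 6.3333
  mean(Y) = (8 + 2 + 3 + 3 + 4 + 5) / 6 = 25/6 = 4.1667

Step 2 — sample covariance S[i,j] = (1/(n-1)) · Σ_k (x_{k,i} - mean_i) · (x_{k,j} - mean_j), with n-1 = 5.
  S[X,X] = ((1.6667)·(1.6667) + (-0.3333)·(-0.3333) + (-4.3333)·(-4.3333) + (1.6667)·(1.6667) + (0.6667)·(0.6667) + (0.6667)·(0.6667)) / 5 = 25.3333/5 = 5.0667
  S[X,Y] = ((1.6667)·(3.8333) + (-0.3333)·(-2.1667) + (-4.3333)·(-1.1667) + (1.6667)·(-1.1667) + (0.6667)·(-0.1667) + (0.6667)·(0.8333)) / 5 = 10.6667/5 = 2.1333
  S[Y,Y] = ((3.8333)·(3.8333) + (-2.1667)·(-2.1667) + (-1.1667)·(-1.1667) + (-1.1667)·(-1.1667) + (-0.1667)·(-0.1667) + (0.8333)·(0.8333)) / 5 = 22.8333/5 = 4.5667

S is symmetric (S[j,i] = S[i,j]). Assembling:

S = [[5.0667, 2.1333],
 [2.1333, 4.5667]]


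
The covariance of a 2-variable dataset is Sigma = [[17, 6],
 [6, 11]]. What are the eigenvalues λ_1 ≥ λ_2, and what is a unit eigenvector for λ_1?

Step 1 — characteristic polynomial of 2×2 Sigma:
  det(Sigma - λI) = λ² - trace · λ + det = 0.
  trace = 17 + 11 = 28, det = 17·11 - (6)² = 151.
Step 2 — discriminant:
  Δ = trace² - 4·det = 784 - 604 = 180.
Step 3 — eigenvalues:
  λ = (trace ± √Δ)/2 = (28 ± 13.4164)/2,
  λ_1 = 20.7082,  λ_2 = 7.2918.

Step 4 — unit eigenvector for λ_1: solve (Sigma - λ_1 I)v = 0. First row:
  (17 - 20.7082)·v_x + (6)·v_y = 0, i.e. (-3.7082)·v_x + (6)·v_y = 0,
  so v ∝ (b, λ_1 - a) = (6, 3.7082) = u.
  ||u|| = √((6)² + (3.7082)²) = √(49.7508) ≈ 7.0534,
  v_1 = u/||u|| ≈ (0.8507, 0.5257) (||v_1|| = 1).

λ_1 = 20.7082,  λ_2 = 7.2918;  v_1 ≈ (0.8507, 0.5257)


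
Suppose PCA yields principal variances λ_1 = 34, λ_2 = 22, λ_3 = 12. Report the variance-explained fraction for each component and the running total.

Step 1 — total variance = trace(Sigma) = Σ λ_i = 34 + 22 + 12 = 68.

Step 2 — fraction explained by component i = λ_i / Σ λ:
  PC1: 34/68 = 0.5
  PC2: 22/68 = 0.3235
  PC3: 12/68 = 0.1765

Step 3 — cumulative fraction after k components = (λ_1 + ... + λ_k) / Σ λ:
  k = 1: 34/68 = 0.5
  k = 2: (34 + 22)/68 = 56/68 = 0.8235
  k = 3: (34 + 22 + 12)/68 = 68/68 = 1

Summary (fraction, with percent):

explained: PC1 0.5 (50%), PC2 0.3235 (32.35%), PC3 0.1765 (17.65%);  cumulative: 0.5, 0.8235, 1


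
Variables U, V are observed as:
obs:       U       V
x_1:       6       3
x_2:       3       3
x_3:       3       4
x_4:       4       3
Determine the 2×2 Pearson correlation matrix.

Step 1 — column means:
  mean(U) = (6 + 3 + 3 + 4) / 4 = 16/4 = 4
  mean(V) = (3 + 3 + 4 + 3) / 4 = 13/4 = 3.25

Step 2 — sample variances and covariances s[i,j] = (1/(n-1)) · Σ_k (x_{k,i} - mean_i) · (x_{k,j} - mean_j), with n-1 = 3:
  s[U,U] = ((2)·(2) + (-1)·(-1) + (-1)·(-1) + (0)·(0)) / 3 = 6/3 = 2
  s[U,V] = ((2)·(-0.25) + (-1)·(-0.25) + (-1)·(0.75) + (0)·(-0.25)) / 3 = -1/3 = -0.3333
  s[V,V] = ((-0.25)·(-0.25) + (-0.25)·(-0.25) + (0.75)·(0.75) + (-0.25)·(-0.25)) / 3 = 0.75/3 = 0.25
  Sample standard deviations s_i = √(s[i,i]):
  s(U) = √(2) = 1.4142
  s(V) = √(0.25) = 0.5

Step 3 — r_{ij} = s_{ij} / (s_i · s_j):
  r[U,U] = 1 (diagonal).
  r[U,V] = -0.3333 / (1.4142 · 0.5) = -0.3333 / 0.7071 = -0.4714
  r[V,V] = 1 (diagonal).

R is symmetric with unit diagonal. Assembling:

R = [[1, -0.4714],
 [-0.4714, 1]]


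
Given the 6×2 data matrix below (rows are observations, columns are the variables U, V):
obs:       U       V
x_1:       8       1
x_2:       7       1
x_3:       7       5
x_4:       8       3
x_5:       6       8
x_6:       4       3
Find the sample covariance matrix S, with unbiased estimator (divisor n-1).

Step 1 — column means:
  mean(U) = (8 + 7 + 7 + 8 + 6 + 4) / 6 = 40/6 = 6.6667
  mean(V) = (1 + 1 + 5 + 3 + 8 + 3) / 6 = 21/6 = 3.5

Step 2 — sample covariance S[i,j] = (1/(n-1)) · Σ_k (x_{k,i} - mean_i) · (x_{k,j} - mean_j), with n-1 = 5.
  S[U,U] = ((1.3333)·(1.3333) + (0.3333)·(0.3333) + (0.3333)·(0.3333) + (1.3333)·(1.3333) + (-0.6667)·(-0.6667) + (-2.6667)·(-2.6667)) / 5 = 11.3333/5 = 2.2667
  S[U,V] = ((1.3333)·(-2.5) + (0.3333)·(-2.5) + (0.3333)·(1.5) + (1.3333)·(-0.5) + (-0.6667)·(4.5) + (-2.6667)·(-0.5)) / 5 = -6/5 = -1.2
  S[V,V] = ((-2.5)·(-2.5) + (-2.5)·(-2.5) + (1.5)·(1.5) + (-0.5)·(-0.5) + (4.5)·(4.5) + (-0.5)·(-0.5)) / 5 = 35.5/5 = 7.1

S is symmetric (S[j,i] = S[i,j]). Assembling:

S = [[2.2667, -1.2],
 [-1.2, 7.1]]


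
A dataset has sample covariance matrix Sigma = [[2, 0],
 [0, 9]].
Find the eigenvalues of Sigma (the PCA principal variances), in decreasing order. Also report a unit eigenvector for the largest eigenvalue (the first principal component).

Step 1 — characteristic polynomial of 2×2 Sigma:
  det(Sigma - λI) = λ² - trace · λ + det = 0.
  trace = 2 + 9 = 11, det = 2·9 - (0)² = 18.
Step 2 — discriminant:
  Δ = trace² - 4·det = 121 - 72 = 49.
Step 3 — eigenvalues:
  λ = (trace ± √Δ)/2 = (11 ± 7)/2,
  λ_1 = 9,  λ_2 = 2.

Step 4 — unit eigenvector for λ_1: Sigma is diagonal, so its eigenvectors are the coordinate axes. λ_1 = 9 is the diagonal entry on the second coordinate axis, hence
  v_1 = (0, 1) (||v_1|| = 1).

λ_1 = 9,  λ_2 = 2;  v_1 ≈ (0, 1)


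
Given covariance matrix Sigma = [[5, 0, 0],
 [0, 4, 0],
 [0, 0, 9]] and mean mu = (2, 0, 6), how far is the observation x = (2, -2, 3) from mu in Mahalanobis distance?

Step 1 — centre the observation: (x - mu) = (0, -2, -3).

Step 2 — invert Sigma (cofactor / det for 3×3, or solve directly):
  Sigma^{-1} = [[0.2, 0, 0],
 [0, 0.25, 0],
 [0, 0, 0.1111]].

Step 3 — form the quadratic (x - mu)^T · Sigma^{-1} · (x - mu):
  Sigma^{-1} · (x - mu) = (0, -0.5, -0.3333).
  (x - mu)^T · [Sigma^{-1} · (x - mu)] = (0)·(0) + (-2)·(-0.5) + (-3)·(-0.3333) = 2.

Step 4 — take square root: d = √(2) ≈ 1.4142.

d(x, mu) = √(2) ≈ 1.4142


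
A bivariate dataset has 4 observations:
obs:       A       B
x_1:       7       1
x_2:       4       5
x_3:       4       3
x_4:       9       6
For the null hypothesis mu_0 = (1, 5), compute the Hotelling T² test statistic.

Step 1 — sample mean vector:
  mean(A) = (7 + 4 + 4 + 9) / 4 = 24/4 = 6
  mean(B) = (1 + 5 + 3 + 6) / 4 = 15/4 = 3.75
  x̄ = (6, 3.75),  deviation x̄ - mu_0 = (6, 3.75) - (1, 5) = (5, -1.25).

Step 2 — sample covariance matrix, S[i,j] = (1/(n-1)) · Σ_k (x_{k,i} - mean_i) · (x_{k,j} - mean_j), divisor n-1 = 3:
  S[A,A] = ((1)·(1) + (-2)·(-2) + (-2)·(-2) + (3)·(3)) / 3 = 18/3 = 6
  S[A,B] = ((1)·(-2.75) + (-2)·(1.25) + (-2)·(-0.75) + (3)·(2.25)) / 3 = 3/3 = 1
  S[B,B] = ((-2.75)·(-2.75) + (1.25)·(1.25) + (-0.75)·(-0.75) + (2.25)·(2.25)) / 3 = 14.75/3 = 4.9167
  S = [[6, 1],
 [1, 4.9167]].

Step 3 — invert S. det(S) = 6·4.9167 - (1)² = 28.5.
  S^{-1} = (1/det) · [[d, -b], [-b, a]] = [[0.1725, -0.0351],
 [-0.0351, 0.2105]].

Step 4 — quadratic form (x̄ - mu_0)^T · S^{-1} · (x̄ - mu_0):
  S^{-1} · (x̄ - mu_0) = (0.9064, -0.4386),
  (x̄ - mu_0)^T · [...] = (5)·(0.9064) + (-1.25)·(-0.4386) = 5.0804.

Step 5 — scale by n: T² = 4 · 5.0804 = 20.3216.

T² ≈ 20.3216


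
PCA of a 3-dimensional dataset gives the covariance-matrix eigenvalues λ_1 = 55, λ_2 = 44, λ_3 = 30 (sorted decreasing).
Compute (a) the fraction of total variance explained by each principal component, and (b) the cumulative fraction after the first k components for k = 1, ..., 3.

Step 1 — total variance = trace(Sigma) = Σ λ_i = 55 + 44 + 30 = 129.

Step 2 — fraction explained by component i = λ_i / Σ λ:
  PC1: 55/129 = 0.4264
  PC2: 44/129 = 0.3411
  PC3: 30/129 = 0.2326

Step 3 — cumulative fraction after k components = (λ_1 + ... + λ_k) / Σ λ:
  k = 1: 55/129 = 0.4264
  k = 2: (55 + 44)/129 = 99/129 = 0.7674
  k = 3: (55 + 44 + 30)/129 = 129/129 = 1

Summary (fraction, with percent):

explained: PC1 0.4264 (42.64%), PC2 0.3411 (34.11%), PC3 0.2326 (23.26%);  cumulative: 0.4264, 0.7674, 1


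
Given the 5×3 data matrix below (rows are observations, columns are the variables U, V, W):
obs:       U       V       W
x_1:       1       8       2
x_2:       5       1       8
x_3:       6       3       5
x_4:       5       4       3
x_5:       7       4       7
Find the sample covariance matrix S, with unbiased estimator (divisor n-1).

Step 1 — column means:
  mean(U) = (1 + 5 + 6 + 5 + 7) / 5 = 24/5 = 4.8
  mean(V) = (8 + 1 + 3 + 4 + 4) / 5 = 20/5 = 4
  mean(W) = (2 + 8 + 5 + 3 + 7) / 5 = 25/5 = 5

Step 2 — sample covariance S[i,j] = (1/(n-1)) · Σ_k (x_{k,i} - mean_i) · (x_{k,j} - mean_j), with n-1 = 4.
  S[U,U] = ((-3.8)·(-3.8) + (0.2)·(0.2) + (1.2)·(1.2) + (0.2)·(0.2) + (2.2)·(2.2)) / 4 = 20.8/4 = 5.2
  S[U,V] = ((-3.8)·(4) + (0.2)·(-3) + (1.2)·(-1) + (0.2)·(0) + (2.2)·(0)) / 4 = -17/4 = -4.25
  S[U,W] = ((-3.8)·(-3) + (0.2)·(3) + (1.2)·(0) + (0.2)·(-2) + (2.2)·(2)) / 4 = 16/4 = 4
  S[V,V] = ((4)·(4) + (-3)·(-3) + (-1)·(-1) + (0)·(0) + (0)·(0)) / 4 = 26/4 = 6.5
  S[V,W] = ((4)·(-3) + (-3)·(3) + (-1)·(0) + (0)·(-2) + (0)·(2)) / 4 = -21/4 = -5.25
  S[W,W] = ((-3)·(-3) + (3)·(3) + (0)·(0) + (-2)·(-2) + (2)·(2)) / 4 = 26/4 = 6.5

S is symmetric (S[j,i] = S[i,j]). Assembling:

S = [[5.2, -4.25, 4],
 [-4.25, 6.5, -5.25],
 [4, -5.25, 6.5]]


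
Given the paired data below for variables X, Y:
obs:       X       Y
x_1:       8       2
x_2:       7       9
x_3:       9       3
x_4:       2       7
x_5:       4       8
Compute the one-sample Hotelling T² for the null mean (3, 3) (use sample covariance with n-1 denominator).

Step 1 — sample mean vector:
  mean(X) = (8 + 7 + 9 + 2 + 4) / 5 = 30/5 = 6
  mean(Y) = (2 + 9 + 3 + 7 + 8) / 5 = 29/5 = 5.8
  x̄ = (6, 5.8),  deviation x̄ - mu_0 = (6, 5.8) - (3, 3) = (3, 2.8).

Step 2 — sample covariance matrix, S[i,j] = (1/(n-1)) · Σ_k (x_{k,i} - mean_i) · (x_{k,j} - mean_j), divisor n-1 = 4:
  S[X,X] = ((2)·(2) + (1)·(1) + (3)·(3) + (-4)·(-4) + (-2)·(-2)) / 4 = 34/4 = 8.5
  S[X,Y] = ((2)·(-3.8) + (1)·(3.2) + (3)·(-2.8) + (-4)·(1.2) + (-2)·(2.2)) / 4 = -22/4 = -5.5
  S[Y,Y] = ((-3.8)·(-3.8) + (3.2)·(3.2) + (-2.8)·(-2.8) + (1.2)·(1.2) + (2.2)·(2.2)) / 4 = 38.8/4 = 9.7
  S = [[8.5, -5.5],
 [-5.5, 9.7]].

Step 3 — invert S. det(S) = 8.5·9.7 - (-5.5)² = 52.2.
  S^{-1} = (1/det) · [[d, -b], [-b, a]] = [[0.1858, 0.1054],
 [0.1054, 0.1628]].

Step 4 — quadratic form (x̄ - mu_0)^T · S^{-1} · (x̄ - mu_0):
  S^{-1} · (x̄ - mu_0) = (0.8525, 0.772),
  (x̄ - mu_0)^T · [...] = (3)·(0.8525) + (2.8)·(0.772) = 4.7192.

Step 5 — scale by n: T² = 5 · 4.7192 = 23.5958.

T² ≈ 23.5958


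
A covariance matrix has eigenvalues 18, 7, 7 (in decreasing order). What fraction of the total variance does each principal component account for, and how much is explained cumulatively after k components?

Step 1 — total variance = trace(Sigma) = Σ λ_i = 18 + 7 + 7 = 32.

Step 2 — fraction explained by component i = λ_i / Σ λ:
  PC1: 18/32 = 0.5625
  PC2: 7/32 = 0.2188
  PC3: 7/32 = 0.2188

Step 3 — cumulative fraction after k components = (λ_1 + ... + λ_k) / Σ λ:
  k = 1: 18/32 = 0.5625
  k = 2: (18 + 7)/32 = 25/32 = 0.7812
  k = 3: (18 + 7 + 7)/32 = 32/32 = 1

Summary (fraction, with percent):

explained: PC1 0.5625 (56.25%), PC2 0.2188 (21.88%), PC3 0.2188 (21.88%);  cumulative: 0.5625, 0.7812, 1


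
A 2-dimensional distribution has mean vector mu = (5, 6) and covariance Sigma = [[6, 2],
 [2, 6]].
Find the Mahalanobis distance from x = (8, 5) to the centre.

Step 1 — centre the observation: (x - mu) = (3, -1).

Step 2 — invert Sigma. det(Sigma) = 6·6 - (2)² = 32.
  Sigma^{-1} = (1/det) · [[d, -b], [-b, a]] = [[0.1875, -0.0625],
 [-0.0625, 0.1875]].

Step 3 — form the quadratic (x - mu)^T · Sigma^{-1} · (x - mu):
  Sigma^{-1} · (x - mu) = (0.625, -0.375).
  (x - mu)^T · [Sigma^{-1} · (x - mu)] = (3)·(0.625) + (-1)·(-0.375) = 2.25.

Step 4 — take square root: d = √(2.25) ≈ 1.5.

d(x, mu) = √(2.25) ≈ 1.5


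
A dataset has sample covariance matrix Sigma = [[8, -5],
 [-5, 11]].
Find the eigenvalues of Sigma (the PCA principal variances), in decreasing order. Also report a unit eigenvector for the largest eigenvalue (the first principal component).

Step 1 — characteristic polynomial of 2×2 Sigma:
  det(Sigma - λI) = λ² - trace · λ + det = 0.
  trace = 8 + 11 = 19, det = 8·11 - (-5)² = 63.
Step 2 — discriminant:
  Δ = trace² - 4·det = 361 - 252 = 109.
Step 3 — eigenvalues:
  λ = (trace ± √Δ)/2 = (19 ± 10.4403)/2,
  λ_1 = 14.7202,  λ_2 = 4.2798.

Step 4 — unit eigenvector for λ_1: solve (Sigma - λ_1 I)v = 0. First row:
  (8 - 14.7202)·v_x + (-5)·v_y = 0, i.e. (-6.7202)·v_x + (-5)·v_y = 0,
  so v ∝ (b, λ_1 - a) = (-5, 6.7202); multiply by -1 so the first entry is positive: u = (5, -6.7202).
  ||u|| = √((5)² + (-6.7202)²) = √(70.1605) ≈ 8.3762,
  v_1 = u/||u|| ≈ (0.5969, -0.8023) (||v_1|| = 1).

λ_1 = 14.7202,  λ_2 = 4.2798;  v_1 ≈ (0.5969, -0.8023)


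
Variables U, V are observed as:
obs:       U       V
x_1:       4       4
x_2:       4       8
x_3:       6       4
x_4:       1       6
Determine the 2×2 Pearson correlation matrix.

Step 1 — column means:
  mean(U) = (4 + 4 + 6 + 1) / 4 = 15/4 = 3.75
  mean(V) = (4 + 8 + 4 + 6) / 4 = 22/4 = 5.5

Step 2 — sample variances and covariances s[i,j] = (1/(n-1)) · Σ_k (x_{k,i} - mean_i) · (x_{k,j} - mean_j), with n-1 = 3:
  s[U,U] = ((0.25)·(0.25) + (0.25)·(0.25) + (2.25)·(2.25) + (-2.75)·(-2.75)) / 3 = 12.75/3 = 4.25
  s[U,V] = ((0.25)·(-1.5) + (0.25)·(2.5) + (2.25)·(-1.5) + (-2.75)·(0.5)) / 3 = -4.5/3 = -1.5
  s[V,V] = ((-1.5)·(-1.5) + (2.5)·(2.5) + (-1.5)·(-1.5) + (0.5)·(0.5)) / 3 = 11/3 = 3.6667
  Sample standard deviations s_i = √(s[i,i]):
  s(U) = √(4.25) = 2.0616
  s(V) = √(3.6667) = 1.9149

Step 3 — r_{ij} = s_{ij} / (s_i · s_j):
  r[U,U] = 1 (diagonal).
  r[U,V] = -1.5 / (2.0616 · 1.9149) = -1.5 / 3.9476 = -0.38
  r[V,V] = 1 (diagonal).

R is symmetric with unit diagonal. Assembling:

R = [[1, -0.38],
 [-0.38, 1]]


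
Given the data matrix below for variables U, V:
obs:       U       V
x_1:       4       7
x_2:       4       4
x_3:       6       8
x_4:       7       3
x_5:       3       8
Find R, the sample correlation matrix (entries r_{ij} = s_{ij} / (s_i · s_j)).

Step 1 — column means:
  mean(U) = (4 + 4 + 6 + 7 + 3) / 5 = 24/5 = 4.8
  mean(V) = (7 + 4 + 8 + 3 + 8) / 5 = 30/5 = 6

Step 2 — sample variances and covariances s[i,j] = (1/(n-1)) · Σ_k (x_{k,i} - mean_i) · (x_{k,j} - mean_j), with n-1 = 4:
  s[U,U] = ((-0.8)·(-0.8) + (-0.8)·(-0.8) + (1.2)·(1.2) + (2.2)·(2.2) + (-1.8)·(-1.8)) / 4 = 10.8/4 = 2.7
  s[U,V] = ((-0.8)·(1) + (-0.8)·(-2) + (1.2)·(2) + (2.2)·(-3) + (-1.8)·(2)) / 4 = -7/4 = -1.75
  s[V,V] = ((1)·(1) + (-2)·(-2) + (2)·(2) + (-3)·(-3) + (2)·(2)) / 4 = 22/4 = 5.5
  Sample standard deviations s_i = √(s[i,i]):
  s(U) = √(2.7) = 1.6432
  s(V) = √(5.5) = 2.3452

Step 3 — r_{ij} = s_{ij} / (s_i · s_j):
  r[U,U] = 1 (diagonal).
  r[U,V] = -1.75 / (1.6432 · 2.3452) = -1.75 / 3.8536 = -0.4541
  r[V,V] = 1 (diagonal).

R is symmetric with unit diagonal. Assembling:

R = [[1, -0.4541],
 [-0.4541, 1]]


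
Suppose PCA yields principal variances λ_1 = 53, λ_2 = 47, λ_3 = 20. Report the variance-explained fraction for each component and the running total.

Step 1 — total variance = trace(Sigma) = Σ λ_i = 53 + 47 + 20 = 120.

Step 2 — fraction explained by component i = λ_i / Σ λ:
  PC1: 53/120 = 0.4417
  PC2: 47/120 = 0.3917
  PC3: 20/120 = 0.1667

Step 3 — cumulative fraction after k components = (λ_1 + ... + λ_k) / Σ λ:
  k = 1: 53/120 = 0.4417
  k = 2: (53 + 47)/120 = 100/120 = 0.8333
  k = 3: (53 + 47 + 20)/120 = 120/120 = 1

Summary (fraction, with percent):

explained: PC1 0.4417 (44.17%), PC2 0.3917 (39.17%), PC3 0.1667 (16.67%);  cumulative: 0.4417, 0.8333, 1


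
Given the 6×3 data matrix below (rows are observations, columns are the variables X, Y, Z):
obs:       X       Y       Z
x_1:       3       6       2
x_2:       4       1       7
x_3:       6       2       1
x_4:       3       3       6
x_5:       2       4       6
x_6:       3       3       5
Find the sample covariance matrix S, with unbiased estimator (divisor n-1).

Step 1 — column means:
  mean(X) = (3 + 4 + 6 + 3 + 2 + 3) / 6 = 21/6 = 3.5
  mean(Y) = (6 + 1 + 2 + 3 + 4 + 3) / 6 = 19/6 = 3.1667
  mean(Z) = (2 + 7 + 1 + 6 + 6 + 5) / 6 = 27/6 = 4.5

Step 2 — sample covariance S[i,j] = (1/(n-1)) · Σ_k (x_{k,i} - mean_i) · (x_{k,j} - mean_j), with n-1 = 5.
  S[X,X] = ((-0.5)·(-0.5) + (0.5)·(0.5) + (2.5)·(2.5) + (-0.5)·(-0.5) + (-1.5)·(-1.5) + (-0.5)·(-0.5)) / 5 = 9.5/5 = 1.9
  S[X,Y] = ((-0.5)·(2.8333) + (0.5)·(-2.1667) + (2.5)·(-1.1667) + (-0.5)·(-0.1667) + (-1.5)·(0.8333) + (-0.5)·(-0.1667)) / 5 = -6.5/5 = -1.3
  S[X,Z] = ((-0.5)·(-2.5) + (0.5)·(2.5) + (2.5)·(-3.5) + (-0.5)·(1.5) + (-1.5)·(1.5) + (-0.5)·(0.5)) / 5 = -9.5/5 = -1.9
  S[Y,Y] = ((2.8333)·(2.8333) + (-2.1667)·(-2.1667) + (-1.1667)·(-1.1667) + (-0.1667)·(-0.1667) + (0.8333)·(0.8333) + (-0.1667)·(-0.1667)) / 5 = 14.8333/5 = 2.9667
  S[Y,Z] = ((2.8333)·(-2.5) + (-2.1667)·(2.5) + (-1.1667)·(-3.5) + (-0.1667)·(1.5) + (0.8333)·(1.5) + (-0.1667)·(0.5)) / 5 = -7.5/5 = -1.5
  S[Z,Z] = ((-2.5)·(-2.5) + (2.5)·(2.5) + (-3.5)·(-3.5) + (1.5)·(1.5) + (1.5)·(1.5) + (0.5)·(0.5)) / 5 = 29.5/5 = 5.9

S is symmetric (S[j,i] = S[i,j]). Assembling:

S = [[1.9, -1.3, -1.9],
 [-1.3, 2.9667, -1.5],
 [-1.9, -1.5, 5.9]]
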